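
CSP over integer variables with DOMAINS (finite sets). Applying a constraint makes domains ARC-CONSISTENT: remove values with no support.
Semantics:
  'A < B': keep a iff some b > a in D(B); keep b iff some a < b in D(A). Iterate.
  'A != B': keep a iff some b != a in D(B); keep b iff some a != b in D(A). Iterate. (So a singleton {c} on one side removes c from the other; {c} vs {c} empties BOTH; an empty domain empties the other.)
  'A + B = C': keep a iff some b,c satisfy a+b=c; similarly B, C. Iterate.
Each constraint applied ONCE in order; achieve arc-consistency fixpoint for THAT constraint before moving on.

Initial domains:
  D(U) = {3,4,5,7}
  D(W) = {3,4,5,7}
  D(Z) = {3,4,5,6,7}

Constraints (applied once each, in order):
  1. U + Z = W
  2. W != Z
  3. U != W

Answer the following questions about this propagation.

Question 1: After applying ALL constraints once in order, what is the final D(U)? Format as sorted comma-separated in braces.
Constraint 1 (U + Z = W) on D(U)={3,4,5,7} D(Z)={3,4,5,6,7} D(W)={3,4,5,7}: U {3,4,5,7}->{3,4}; Z {3,4,5,6,7}->{3,4}; W {3,4,5,7}->{7}
Constraint 2 (W != Z) on D(W)={7} D(Z)={3,4}: no change
Constraint 3 (U != W) on D(U)={3,4} D(W)={7}: no change
So after all 3 constraints: D(U) = {3,4}

Answer: {3,4}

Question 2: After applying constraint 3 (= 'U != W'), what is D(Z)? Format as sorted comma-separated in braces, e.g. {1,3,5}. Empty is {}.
Answer: {3,4}

Derivation:
Constraint 1 (U + Z = W) on D(U)={3,4,5,7} D(Z)={3,4,5,6,7} D(W)={3,4,5,7}: U {3,4,5,7}->{3,4}; Z {3,4,5,6,7}->{3,4}; W {3,4,5,7}->{7}
Constraint 2 (W != Z) on D(W)={7} D(Z)={3,4}: no change
Constraint 3 (U != W) on D(U)={3,4} D(W)={7}: no change
So after constraint 3: D(Z) = {3,4}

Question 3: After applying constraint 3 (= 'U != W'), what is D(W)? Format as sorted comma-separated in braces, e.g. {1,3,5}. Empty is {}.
Constraint 1 (U + Z = W) on D(U)={3,4,5,7} D(Z)={3,4,5,6,7} D(W)={3,4,5,7}: U {3,4,5,7}->{3,4}; Z {3,4,5,6,7}->{3,4}; W {3,4,5,7}->{7}
Constraint 2 (W != Z) on D(W)={7} D(Z)={3,4}: no change
Constraint 3 (U != W) on D(U)={3,4} D(W)={7}: no change
So after constraint 3: D(W) = {7}

Answer: {7}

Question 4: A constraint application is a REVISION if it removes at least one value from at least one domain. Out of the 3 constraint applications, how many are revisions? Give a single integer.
Constraint 1 (U + Z = W) on D(U)={3,4,5,7} D(Z)={3,4,5,6,7} D(W)={3,4,5,7}: U {3,4,5,7}->{3,4}; Z {3,4,5,6,7}->{3,4}; W {3,4,5,7}->{7} => REVISION
Constraint 2 (W != Z) on D(W)={7} D(Z)={3,4}: no change => not a revision
Constraint 3 (U != W) on D(U)={3,4} D(W)={7}: no change => not a revision
Total revisions = 1

Answer: 1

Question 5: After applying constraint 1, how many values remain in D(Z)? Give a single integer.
Answer: 2

Derivation:
Constraint 1 (U + Z = W) on D(U)={3,4,5,7} D(Z)={3,4,5,6,7} D(W)={3,4,5,7}: U {3,4,5,7}->{3,4}; Z {3,4,5,6,7}->{3,4}; W {3,4,5,7}->{7}
So after constraint 1: D(Z)={3,4}, size = 2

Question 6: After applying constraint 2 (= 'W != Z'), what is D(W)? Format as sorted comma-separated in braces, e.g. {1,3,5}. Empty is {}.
Constraint 1 (U + Z = W) on D(U)={3,4,5,7} D(Z)={3,4,5,6,7} D(W)={3,4,5,7}: U {3,4,5,7}->{3,4}; Z {3,4,5,6,7}->{3,4}; W {3,4,5,7}->{7}
Constraint 2 (W != Z) on D(W)={7} D(Z)={3,4}: no change
So after constraint 2: D(W) = {7}

Answer: {7}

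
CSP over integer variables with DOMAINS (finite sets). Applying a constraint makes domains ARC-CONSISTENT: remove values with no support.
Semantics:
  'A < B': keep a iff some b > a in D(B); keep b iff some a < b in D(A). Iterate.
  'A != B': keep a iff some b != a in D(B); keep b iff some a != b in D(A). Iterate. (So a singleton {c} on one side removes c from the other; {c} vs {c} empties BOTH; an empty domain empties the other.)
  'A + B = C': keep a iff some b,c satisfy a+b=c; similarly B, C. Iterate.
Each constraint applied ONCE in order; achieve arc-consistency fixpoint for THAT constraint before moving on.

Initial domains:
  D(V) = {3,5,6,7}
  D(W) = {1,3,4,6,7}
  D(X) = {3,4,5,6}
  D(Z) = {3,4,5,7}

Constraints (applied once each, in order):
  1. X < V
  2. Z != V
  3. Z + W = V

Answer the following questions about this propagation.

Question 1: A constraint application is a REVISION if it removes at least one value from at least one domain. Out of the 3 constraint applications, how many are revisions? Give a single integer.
Constraint 1 (X < V) on D(X)={3,4,5,6} D(V)={3,5,6,7}: V {3,5,6,7}->{5,6,7} => REVISION
Constraint 2 (Z != V) on D(Z)={3,4,5,7} D(V)={5,6,7}: no change => not a revision
Constraint 3 (Z + W = V) on D(Z)={3,4,5,7} D(W)={1,3,4,6,7} D(V)={5,6,7}: Z {3,4,5,7}->{3,4,5}; W {1,3,4,6,7}->{1,3,4} => REVISION
Total revisions = 2

Answer: 2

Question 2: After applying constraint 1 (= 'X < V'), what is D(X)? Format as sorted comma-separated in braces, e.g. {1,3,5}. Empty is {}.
Answer: {3,4,5,6}

Derivation:
Constraint 1 (X < V) on D(X)={3,4,5,6} D(V)={3,5,6,7}: V {3,5,6,7}->{5,6,7}
So after constraint 1: D(X) = {3,4,5,6}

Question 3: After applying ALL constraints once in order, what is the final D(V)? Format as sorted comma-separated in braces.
Constraint 1 (X < V) on D(X)={3,4,5,6} D(V)={3,5,6,7}: V {3,5,6,7}->{5,6,7}
Constraint 2 (Z != V) on D(Z)={3,4,5,7} D(V)={5,6,7}: no change
Constraint 3 (Z + W = V) on D(Z)={3,4,5,7} D(W)={1,3,4,6,7} D(V)={5,6,7}: Z {3,4,5,7}->{3,4,5}; W {1,3,4,6,7}->{1,3,4}
So after all 3 constraints: D(V) = {5,6,7}

Answer: {5,6,7}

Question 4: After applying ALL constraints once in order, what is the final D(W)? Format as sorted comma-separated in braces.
Answer: {1,3,4}

Derivation:
Constraint 1 (X < V) on D(X)={3,4,5,6} D(V)={3,5,6,7}: V {3,5,6,7}->{5,6,7}
Constraint 2 (Z != V) on D(Z)={3,4,5,7} D(V)={5,6,7}: no change
Constraint 3 (Z + W = V) on D(Z)={3,4,5,7} D(W)={1,3,4,6,7} D(V)={5,6,7}: Z {3,4,5,7}->{3,4,5}; W {1,3,4,6,7}->{1,3,4}
So after all 3 constraints: D(W) = {1,3,4}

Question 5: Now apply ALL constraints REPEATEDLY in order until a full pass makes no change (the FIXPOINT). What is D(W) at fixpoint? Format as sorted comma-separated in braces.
Answer: {1,3,4}

Derivation:
pass 0 (initial): D(W)={1,3,4,6,7}
pass 1: V {3,5,6,7}->{5,6,7}; W {1,3,4,6,7}->{1,3,4}; Z {3,4,5,7}->{3,4,5}
pass 2: no change
Fixpoint after 2 passes: D(W) = {1,3,4}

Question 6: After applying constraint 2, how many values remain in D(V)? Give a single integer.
Answer: 3

Derivation:
Constraint 1 (X < V) on D(X)={3,4,5,6} D(V)={3,5,6,7}: V {3,5,6,7}->{5,6,7}
Constraint 2 (Z != V) on D(Z)={3,4,5,7} D(V)={5,6,7}: no change
So after constraint 2: D(V)={5,6,7}, size = 3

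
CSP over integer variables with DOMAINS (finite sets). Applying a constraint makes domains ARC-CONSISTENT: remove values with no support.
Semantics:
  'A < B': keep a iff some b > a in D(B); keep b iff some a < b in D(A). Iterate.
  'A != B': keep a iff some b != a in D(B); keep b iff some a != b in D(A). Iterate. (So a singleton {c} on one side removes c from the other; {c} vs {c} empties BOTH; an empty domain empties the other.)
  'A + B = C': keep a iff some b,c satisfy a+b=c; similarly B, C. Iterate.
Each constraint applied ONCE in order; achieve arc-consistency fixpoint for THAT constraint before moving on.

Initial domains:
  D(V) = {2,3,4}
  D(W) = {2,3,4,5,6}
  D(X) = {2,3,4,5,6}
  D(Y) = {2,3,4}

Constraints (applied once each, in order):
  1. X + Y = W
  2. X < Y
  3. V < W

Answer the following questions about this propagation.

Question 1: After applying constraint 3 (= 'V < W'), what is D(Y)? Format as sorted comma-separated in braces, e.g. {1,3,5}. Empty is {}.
Constraint 1 (X + Y = W) on D(X)={2,3,4,5,6} D(Y)={2,3,4} D(W)={2,3,4,5,6}: X {2,3,4,5,6}->{2,3,4}; W {2,3,4,5,6}->{4,5,6}
Constraint 2 (X < Y) on D(X)={2,3,4} D(Y)={2,3,4}: X {2,3,4}->{2,3}; Y {2,3,4}->{3,4}
Constraint 3 (V < W) on D(V)={2,3,4} D(W)={4,5,6}: no change
So after constraint 3: D(Y) = {3,4}

Answer: {3,4}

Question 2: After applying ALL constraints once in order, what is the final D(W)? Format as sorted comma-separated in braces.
Answer: {4,5,6}

Derivation:
Constraint 1 (X + Y = W) on D(X)={2,3,4,5,6} D(Y)={2,3,4} D(W)={2,3,4,5,6}: X {2,3,4,5,6}->{2,3,4}; W {2,3,4,5,6}->{4,5,6}
Constraint 2 (X < Y) on D(X)={2,3,4} D(Y)={2,3,4}: X {2,3,4}->{2,3}; Y {2,3,4}->{3,4}
Constraint 3 (V < W) on D(V)={2,3,4} D(W)={4,5,6}: no change
So after all 3 constraints: D(W) = {4,5,6}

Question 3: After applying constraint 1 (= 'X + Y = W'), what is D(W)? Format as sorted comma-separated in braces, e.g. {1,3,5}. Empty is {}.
Answer: {4,5,6}

Derivation:
Constraint 1 (X + Y = W) on D(X)={2,3,4,5,6} D(Y)={2,3,4} D(W)={2,3,4,5,6}: X {2,3,4,5,6}->{2,3,4}; W {2,3,4,5,6}->{4,5,6}
So after constraint 1: D(W) = {4,5,6}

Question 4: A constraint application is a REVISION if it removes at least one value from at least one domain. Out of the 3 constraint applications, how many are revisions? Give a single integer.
Answer: 2

Derivation:
Constraint 1 (X + Y = W) on D(X)={2,3,4,5,6} D(Y)={2,3,4} D(W)={2,3,4,5,6}: X {2,3,4,5,6}->{2,3,4}; W {2,3,4,5,6}->{4,5,6} => REVISION
Constraint 2 (X < Y) on D(X)={2,3,4} D(Y)={2,3,4}: X {2,3,4}->{2,3}; Y {2,3,4}->{3,4} => REVISION
Constraint 3 (V < W) on D(V)={2,3,4} D(W)={4,5,6}: no change => not a revision
Total revisions = 2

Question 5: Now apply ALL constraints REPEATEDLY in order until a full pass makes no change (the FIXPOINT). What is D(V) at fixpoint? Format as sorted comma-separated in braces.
Answer: {2,3,4}

Derivation:
pass 0 (initial): D(V)={2,3,4}
pass 1: W {2,3,4,5,6}->{4,5,6}; X {2,3,4,5,6}->{2,3}; Y {2,3,4}->{3,4}
pass 2: W {4,5,6}->{5,6}
pass 3: no change
Fixpoint after 3 passes: D(V) = {2,3,4}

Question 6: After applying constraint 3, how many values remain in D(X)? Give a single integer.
Answer: 2

Derivation:
Constraint 1 (X + Y = W) on D(X)={2,3,4,5,6} D(Y)={2,3,4} D(W)={2,3,4,5,6}: X {2,3,4,5,6}->{2,3,4}; W {2,3,4,5,6}->{4,5,6}
Constraint 2 (X < Y) on D(X)={2,3,4} D(Y)={2,3,4}: X {2,3,4}->{2,3}; Y {2,3,4}->{3,4}
Constraint 3 (V < W) on D(V)={2,3,4} D(W)={4,5,6}: no change
So after constraint 3: D(X)={2,3}, size = 2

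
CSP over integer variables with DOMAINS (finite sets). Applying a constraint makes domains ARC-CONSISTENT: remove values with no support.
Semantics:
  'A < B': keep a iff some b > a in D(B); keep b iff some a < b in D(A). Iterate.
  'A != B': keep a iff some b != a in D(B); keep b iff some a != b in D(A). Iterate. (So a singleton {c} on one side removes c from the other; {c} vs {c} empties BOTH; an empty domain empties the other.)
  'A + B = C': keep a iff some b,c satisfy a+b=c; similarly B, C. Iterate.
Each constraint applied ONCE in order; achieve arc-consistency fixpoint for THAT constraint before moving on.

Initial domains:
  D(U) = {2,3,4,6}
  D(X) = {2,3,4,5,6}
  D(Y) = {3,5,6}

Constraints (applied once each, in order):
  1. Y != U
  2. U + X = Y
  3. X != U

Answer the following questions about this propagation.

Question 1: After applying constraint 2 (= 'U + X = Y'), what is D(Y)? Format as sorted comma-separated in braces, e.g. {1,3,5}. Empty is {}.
Answer: {5,6}

Derivation:
Constraint 1 (Y != U) on D(Y)={3,5,6} D(U)={2,3,4,6}: no change
Constraint 2 (U + X = Y) on D(U)={2,3,4,6} D(X)={2,3,4,5,6} D(Y)={3,5,6}: U {2,3,4,6}->{2,3,4}; X {2,3,4,5,6}->{2,3,4}; Y {3,5,6}->{5,6}
So after constraint 2: D(Y) = {5,6}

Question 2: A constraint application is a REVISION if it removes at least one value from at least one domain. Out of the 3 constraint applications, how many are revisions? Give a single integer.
Answer: 1

Derivation:
Constraint 1 (Y != U) on D(Y)={3,5,6} D(U)={2,3,4,6}: no change => not a revision
Constraint 2 (U + X = Y) on D(U)={2,3,4,6} D(X)={2,3,4,5,6} D(Y)={3,5,6}: U {2,3,4,6}->{2,3,4}; X {2,3,4,5,6}->{2,3,4}; Y {3,5,6}->{5,6} => REVISION
Constraint 3 (X != U) on D(X)={2,3,4} D(U)={2,3,4}: no change => not a revision
Total revisions = 1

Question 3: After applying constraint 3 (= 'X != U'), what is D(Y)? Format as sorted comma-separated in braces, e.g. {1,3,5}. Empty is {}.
Constraint 1 (Y != U) on D(Y)={3,5,6} D(U)={2,3,4,6}: no change
Constraint 2 (U + X = Y) on D(U)={2,3,4,6} D(X)={2,3,4,5,6} D(Y)={3,5,6}: U {2,3,4,6}->{2,3,4}; X {2,3,4,5,6}->{2,3,4}; Y {3,5,6}->{5,6}
Constraint 3 (X != U) on D(X)={2,3,4} D(U)={2,3,4}: no change
So after constraint 3: D(Y) = {5,6}

Answer: {5,6}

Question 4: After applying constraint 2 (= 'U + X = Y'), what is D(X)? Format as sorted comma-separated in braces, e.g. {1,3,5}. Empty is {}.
Constraint 1 (Y != U) on D(Y)={3,5,6} D(U)={2,3,4,6}: no change
Constraint 2 (U + X = Y) on D(U)={2,3,4,6} D(X)={2,3,4,5,6} D(Y)={3,5,6}: U {2,3,4,6}->{2,3,4}; X {2,3,4,5,6}->{2,3,4}; Y {3,5,6}->{5,6}
So after constraint 2: D(X) = {2,3,4}

Answer: {2,3,4}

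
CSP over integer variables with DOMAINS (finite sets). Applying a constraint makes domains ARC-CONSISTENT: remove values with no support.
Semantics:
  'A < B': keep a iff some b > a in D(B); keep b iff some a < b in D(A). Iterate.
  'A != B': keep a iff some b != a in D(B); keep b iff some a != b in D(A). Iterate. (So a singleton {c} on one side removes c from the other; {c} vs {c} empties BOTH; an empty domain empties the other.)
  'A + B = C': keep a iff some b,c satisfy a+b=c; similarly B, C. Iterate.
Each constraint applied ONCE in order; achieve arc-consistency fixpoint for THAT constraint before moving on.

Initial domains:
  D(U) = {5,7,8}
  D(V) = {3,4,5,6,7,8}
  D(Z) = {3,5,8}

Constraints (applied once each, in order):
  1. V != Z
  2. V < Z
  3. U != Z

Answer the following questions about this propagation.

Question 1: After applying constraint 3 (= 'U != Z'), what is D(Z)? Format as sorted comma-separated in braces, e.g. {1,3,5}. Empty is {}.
Answer: {5,8}

Derivation:
Constraint 1 (V != Z) on D(V)={3,4,5,6,7,8} D(Z)={3,5,8}: no change
Constraint 2 (V < Z) on D(V)={3,4,5,6,7,8} D(Z)={3,5,8}: V {3,4,5,6,7,8}->{3,4,5,6,7}; Z {3,5,8}->{5,8}
Constraint 3 (U != Z) on D(U)={5,7,8} D(Z)={5,8}: no change
So after constraint 3: D(Z) = {5,8}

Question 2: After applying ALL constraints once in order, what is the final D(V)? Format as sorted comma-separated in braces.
Constraint 1 (V != Z) on D(V)={3,4,5,6,7,8} D(Z)={3,5,8}: no change
Constraint 2 (V < Z) on D(V)={3,4,5,6,7,8} D(Z)={3,5,8}: V {3,4,5,6,7,8}->{3,4,5,6,7}; Z {3,5,8}->{5,8}
Constraint 3 (U != Z) on D(U)={5,7,8} D(Z)={5,8}: no change
So after all 3 constraints: D(V) = {3,4,5,6,7}

Answer: {3,4,5,6,7}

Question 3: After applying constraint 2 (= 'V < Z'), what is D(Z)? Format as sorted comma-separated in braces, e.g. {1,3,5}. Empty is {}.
Constraint 1 (V != Z) on D(V)={3,4,5,6,7,8} D(Z)={3,5,8}: no change
Constraint 2 (V < Z) on D(V)={3,4,5,6,7,8} D(Z)={3,5,8}: V {3,4,5,6,7,8}->{3,4,5,6,7}; Z {3,5,8}->{5,8}
So after constraint 2: D(Z) = {5,8}

Answer: {5,8}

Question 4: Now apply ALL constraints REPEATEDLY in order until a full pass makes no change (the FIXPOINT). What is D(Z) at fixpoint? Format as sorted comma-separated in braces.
Answer: {5,8}

Derivation:
pass 0 (initial): D(Z)={3,5,8}
pass 1: V {3,4,5,6,7,8}->{3,4,5,6,7}; Z {3,5,8}->{5,8}
pass 2: no change
Fixpoint after 2 passes: D(Z) = {5,8}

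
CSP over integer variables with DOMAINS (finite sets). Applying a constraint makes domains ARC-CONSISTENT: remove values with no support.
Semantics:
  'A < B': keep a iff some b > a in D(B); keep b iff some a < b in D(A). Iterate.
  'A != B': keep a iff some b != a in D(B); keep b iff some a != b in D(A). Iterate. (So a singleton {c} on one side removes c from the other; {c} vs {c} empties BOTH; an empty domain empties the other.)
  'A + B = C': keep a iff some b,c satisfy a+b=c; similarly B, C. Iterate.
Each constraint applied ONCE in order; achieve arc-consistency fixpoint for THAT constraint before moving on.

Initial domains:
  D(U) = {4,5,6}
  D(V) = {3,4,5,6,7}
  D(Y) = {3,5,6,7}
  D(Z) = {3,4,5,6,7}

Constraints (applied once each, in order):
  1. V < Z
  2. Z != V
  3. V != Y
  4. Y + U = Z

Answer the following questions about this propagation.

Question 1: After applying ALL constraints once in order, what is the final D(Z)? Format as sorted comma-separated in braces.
Constraint 1 (V < Z) on D(V)={3,4,5,6,7} D(Z)={3,4,5,6,7}: V {3,4,5,6,7}->{3,4,5,6}; Z {3,4,5,6,7}->{4,5,6,7}
Constraint 2 (Z != V) on D(Z)={4,5,6,7} D(V)={3,4,5,6}: no change
Constraint 3 (V != Y) on D(V)={3,4,5,6} D(Y)={3,5,6,7}: no change
Constraint 4 (Y + U = Z) on D(Y)={3,5,6,7} D(U)={4,5,6} D(Z)={4,5,6,7}: Y {3,5,6,7}->{3}; U {4,5,6}->{4}; Z {4,5,6,7}->{7}
So after all 4 constraints: D(Z) = {7}

Answer: {7}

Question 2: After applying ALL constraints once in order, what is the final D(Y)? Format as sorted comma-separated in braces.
Constraint 1 (V < Z) on D(V)={3,4,5,6,7} D(Z)={3,4,5,6,7}: V {3,4,5,6,7}->{3,4,5,6}; Z {3,4,5,6,7}->{4,5,6,7}
Constraint 2 (Z != V) on D(Z)={4,5,6,7} D(V)={3,4,5,6}: no change
Constraint 3 (V != Y) on D(V)={3,4,5,6} D(Y)={3,5,6,7}: no change
Constraint 4 (Y + U = Z) on D(Y)={3,5,6,7} D(U)={4,5,6} D(Z)={4,5,6,7}: Y {3,5,6,7}->{3}; U {4,5,6}->{4}; Z {4,5,6,7}->{7}
So after all 4 constraints: D(Y) = {3}

Answer: {3}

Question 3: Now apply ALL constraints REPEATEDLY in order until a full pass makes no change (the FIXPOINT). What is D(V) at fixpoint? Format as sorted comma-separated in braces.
Answer: {4,5,6}

Derivation:
pass 0 (initial): D(V)={3,4,5,6,7}
pass 1: U {4,5,6}->{4}; V {3,4,5,6,7}->{3,4,5,6}; Y {3,5,6,7}->{3}; Z {3,4,5,6,7}->{7}
pass 2: V {3,4,5,6}->{4,5,6}
pass 3: no change
Fixpoint after 3 passes: D(V) = {4,5,6}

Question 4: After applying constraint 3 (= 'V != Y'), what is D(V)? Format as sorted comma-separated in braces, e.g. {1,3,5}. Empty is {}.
Answer: {3,4,5,6}

Derivation:
Constraint 1 (V < Z) on D(V)={3,4,5,6,7} D(Z)={3,4,5,6,7}: V {3,4,5,6,7}->{3,4,5,6}; Z {3,4,5,6,7}->{4,5,6,7}
Constraint 2 (Z != V) on D(Z)={4,5,6,7} D(V)={3,4,5,6}: no change
Constraint 3 (V != Y) on D(V)={3,4,5,6} D(Y)={3,5,6,7}: no change
So after constraint 3: D(V) = {3,4,5,6}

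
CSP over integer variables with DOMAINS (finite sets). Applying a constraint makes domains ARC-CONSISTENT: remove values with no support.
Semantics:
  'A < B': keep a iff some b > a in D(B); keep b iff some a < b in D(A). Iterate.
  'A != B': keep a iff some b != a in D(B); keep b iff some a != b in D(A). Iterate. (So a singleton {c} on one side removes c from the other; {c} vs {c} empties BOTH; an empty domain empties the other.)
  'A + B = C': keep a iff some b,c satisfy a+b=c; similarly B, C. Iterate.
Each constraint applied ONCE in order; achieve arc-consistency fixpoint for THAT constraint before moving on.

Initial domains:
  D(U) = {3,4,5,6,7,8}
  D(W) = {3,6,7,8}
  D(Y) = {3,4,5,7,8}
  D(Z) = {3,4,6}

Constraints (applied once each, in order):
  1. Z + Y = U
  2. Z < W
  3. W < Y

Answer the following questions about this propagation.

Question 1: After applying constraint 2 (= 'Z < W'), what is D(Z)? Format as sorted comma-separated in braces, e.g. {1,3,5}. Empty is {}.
Constraint 1 (Z + Y = U) on D(Z)={3,4,6} D(Y)={3,4,5,7,8} D(U)={3,4,5,6,7,8}: Z {3,4,6}->{3,4}; Y {3,4,5,7,8}->{3,4,5}; U {3,4,5,6,7,8}->{6,7,8}
Constraint 2 (Z < W) on D(Z)={3,4} D(W)={3,6,7,8}: W {3,6,7,8}->{6,7,8}
So after constraint 2: D(Z) = {3,4}

Answer: {3,4}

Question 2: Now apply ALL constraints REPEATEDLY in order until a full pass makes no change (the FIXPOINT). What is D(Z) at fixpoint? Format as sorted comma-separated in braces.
Answer: {}

Derivation:
pass 0 (initial): D(Z)={3,4,6}
pass 1: U {3,4,5,6,7,8}->{6,7,8}; W {3,6,7,8}->{}; Y {3,4,5,7,8}->{}; Z {3,4,6}->{3,4}
pass 2: U {6,7,8}->{}; Z {3,4}->{}
pass 3: no change
Fixpoint after 3 passes: D(Z) = {}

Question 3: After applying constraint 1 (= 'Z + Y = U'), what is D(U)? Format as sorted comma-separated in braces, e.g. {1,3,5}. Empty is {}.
Answer: {6,7,8}

Derivation:
Constraint 1 (Z + Y = U) on D(Z)={3,4,6} D(Y)={3,4,5,7,8} D(U)={3,4,5,6,7,8}: Z {3,4,6}->{3,4}; Y {3,4,5,7,8}->{3,4,5}; U {3,4,5,6,7,8}->{6,7,8}
So after constraint 1: D(U) = {6,7,8}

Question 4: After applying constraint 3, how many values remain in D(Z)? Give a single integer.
Answer: 2

Derivation:
Constraint 1 (Z + Y = U) on D(Z)={3,4,6} D(Y)={3,4,5,7,8} D(U)={3,4,5,6,7,8}: Z {3,4,6}->{3,4}; Y {3,4,5,7,8}->{3,4,5}; U {3,4,5,6,7,8}->{6,7,8}
Constraint 2 (Z < W) on D(Z)={3,4} D(W)={3,6,7,8}: W {3,6,7,8}->{6,7,8}
Constraint 3 (W < Y) on D(W)={6,7,8} D(Y)={3,4,5}: W {6,7,8}->{}; Y {3,4,5}->{}
So after constraint 3: D(Z)={3,4}, size = 2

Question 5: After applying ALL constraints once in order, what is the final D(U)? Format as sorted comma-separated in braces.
Constraint 1 (Z + Y = U) on D(Z)={3,4,6} D(Y)={3,4,5,7,8} D(U)={3,4,5,6,7,8}: Z {3,4,6}->{3,4}; Y {3,4,5,7,8}->{3,4,5}; U {3,4,5,6,7,8}->{6,7,8}
Constraint 2 (Z < W) on D(Z)={3,4} D(W)={3,6,7,8}: W {3,6,7,8}->{6,7,8}
Constraint 3 (W < Y) on D(W)={6,7,8} D(Y)={3,4,5}: W {6,7,8}->{}; Y {3,4,5}->{}
So after all 3 constraints: D(U) = {6,7,8}

Answer: {6,7,8}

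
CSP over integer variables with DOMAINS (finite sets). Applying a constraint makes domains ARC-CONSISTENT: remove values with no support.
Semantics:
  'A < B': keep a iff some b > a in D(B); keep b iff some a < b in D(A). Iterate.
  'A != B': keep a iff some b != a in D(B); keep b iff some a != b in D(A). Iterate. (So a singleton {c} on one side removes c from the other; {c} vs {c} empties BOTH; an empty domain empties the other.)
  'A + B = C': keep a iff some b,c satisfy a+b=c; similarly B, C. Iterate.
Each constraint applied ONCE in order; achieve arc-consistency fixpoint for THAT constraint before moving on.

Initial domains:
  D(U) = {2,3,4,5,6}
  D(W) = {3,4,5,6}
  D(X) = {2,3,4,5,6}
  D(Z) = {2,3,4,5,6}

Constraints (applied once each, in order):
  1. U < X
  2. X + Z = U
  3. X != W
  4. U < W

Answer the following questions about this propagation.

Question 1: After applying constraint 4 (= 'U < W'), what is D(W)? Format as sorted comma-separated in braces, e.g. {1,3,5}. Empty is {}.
Constraint 1 (U < X) on D(U)={2,3,4,5,6} D(X)={2,3,4,5,6}: U {2,3,4,5,6}->{2,3,4,5}; X {2,3,4,5,6}->{3,4,5,6}
Constraint 2 (X + Z = U) on D(X)={3,4,5,6} D(Z)={2,3,4,5,6} D(U)={2,3,4,5}: X {3,4,5,6}->{3}; Z {2,3,4,5,6}->{2}; U {2,3,4,5}->{5}
Constraint 3 (X != W) on D(X)={3} D(W)={3,4,5,6}: W {3,4,5,6}->{4,5,6}
Constraint 4 (U < W) on D(U)={5} D(W)={4,5,6}: W {4,5,6}->{6}
So after constraint 4: D(W) = {6}

Answer: {6}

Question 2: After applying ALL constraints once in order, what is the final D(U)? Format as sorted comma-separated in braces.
Answer: {5}

Derivation:
Constraint 1 (U < X) on D(U)={2,3,4,5,6} D(X)={2,3,4,5,6}: U {2,3,4,5,6}->{2,3,4,5}; X {2,3,4,5,6}->{3,4,5,6}
Constraint 2 (X + Z = U) on D(X)={3,4,5,6} D(Z)={2,3,4,5,6} D(U)={2,3,4,5}: X {3,4,5,6}->{3}; Z {2,3,4,5,6}->{2}; U {2,3,4,5}->{5}
Constraint 3 (X != W) on D(X)={3} D(W)={3,4,5,6}: W {3,4,5,6}->{4,5,6}
Constraint 4 (U < W) on D(U)={5} D(W)={4,5,6}: W {4,5,6}->{6}
So after all 4 constraints: D(U) = {5}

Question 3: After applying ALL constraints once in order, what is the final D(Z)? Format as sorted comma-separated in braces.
Constraint 1 (U < X) on D(U)={2,3,4,5,6} D(X)={2,3,4,5,6}: U {2,3,4,5,6}->{2,3,4,5}; X {2,3,4,5,6}->{3,4,5,6}
Constraint 2 (X + Z = U) on D(X)={3,4,5,6} D(Z)={2,3,4,5,6} D(U)={2,3,4,5}: X {3,4,5,6}->{3}; Z {2,3,4,5,6}->{2}; U {2,3,4,5}->{5}
Constraint 3 (X != W) on D(X)={3} D(W)={3,4,5,6}: W {3,4,5,6}->{4,5,6}
Constraint 4 (U < W) on D(U)={5} D(W)={4,5,6}: W {4,5,6}->{6}
So after all 4 constraints: D(Z) = {2}

Answer: {2}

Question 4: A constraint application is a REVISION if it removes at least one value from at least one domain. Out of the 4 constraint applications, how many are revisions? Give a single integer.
Answer: 4

Derivation:
Constraint 1 (U < X) on D(U)={2,3,4,5,6} D(X)={2,3,4,5,6}: U {2,3,4,5,6}->{2,3,4,5}; X {2,3,4,5,6}->{3,4,5,6} => REVISION
Constraint 2 (X + Z = U) on D(X)={3,4,5,6} D(Z)={2,3,4,5,6} D(U)={2,3,4,5}: X {3,4,5,6}->{3}; Z {2,3,4,5,6}->{2}; U {2,3,4,5}->{5} => REVISION
Constraint 3 (X != W) on D(X)={3} D(W)={3,4,5,6}: W {3,4,5,6}->{4,5,6} => REVISION
Constraint 4 (U < W) on D(U)={5} D(W)={4,5,6}: W {4,5,6}->{6} => REVISION
Total revisions = 4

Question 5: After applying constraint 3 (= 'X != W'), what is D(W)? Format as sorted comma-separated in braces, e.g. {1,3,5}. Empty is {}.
Answer: {4,5,6}

Derivation:
Constraint 1 (U < X) on D(U)={2,3,4,5,6} D(X)={2,3,4,5,6}: U {2,3,4,5,6}->{2,3,4,5}; X {2,3,4,5,6}->{3,4,5,6}
Constraint 2 (X + Z = U) on D(X)={3,4,5,6} D(Z)={2,3,4,5,6} D(U)={2,3,4,5}: X {3,4,5,6}->{3}; Z {2,3,4,5,6}->{2}; U {2,3,4,5}->{5}
Constraint 3 (X != W) on D(X)={3} D(W)={3,4,5,6}: W {3,4,5,6}->{4,5,6}
So after constraint 3: D(W) = {4,5,6}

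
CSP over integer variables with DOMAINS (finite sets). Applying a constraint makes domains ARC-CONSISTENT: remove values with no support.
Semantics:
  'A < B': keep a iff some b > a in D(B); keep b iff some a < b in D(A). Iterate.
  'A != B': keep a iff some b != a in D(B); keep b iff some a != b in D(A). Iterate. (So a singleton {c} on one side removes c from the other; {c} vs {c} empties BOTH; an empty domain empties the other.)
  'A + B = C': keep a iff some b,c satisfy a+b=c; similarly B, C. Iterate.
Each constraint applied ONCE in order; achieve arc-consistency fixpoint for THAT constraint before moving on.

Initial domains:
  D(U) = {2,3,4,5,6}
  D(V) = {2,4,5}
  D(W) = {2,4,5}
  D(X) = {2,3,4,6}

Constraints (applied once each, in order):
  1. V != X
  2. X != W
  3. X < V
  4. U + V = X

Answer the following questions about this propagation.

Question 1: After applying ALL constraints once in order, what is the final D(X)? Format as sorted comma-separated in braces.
Constraint 1 (V != X) on D(V)={2,4,5} D(X)={2,3,4,6}: no change
Constraint 2 (X != W) on D(X)={2,3,4,6} D(W)={2,4,5}: no change
Constraint 3 (X < V) on D(X)={2,3,4,6} D(V)={2,4,5}: X {2,3,4,6}->{2,3,4}; V {2,4,5}->{4,5}
Constraint 4 (U + V = X) on D(U)={2,3,4,5,6} D(V)={4,5} D(X)={2,3,4}: U {2,3,4,5,6}->{}; V {4,5}->{}; X {2,3,4}->{}
So after all 4 constraints: D(X) = {}

Answer: {}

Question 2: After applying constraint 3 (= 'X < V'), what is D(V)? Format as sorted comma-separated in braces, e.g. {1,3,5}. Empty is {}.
Constraint 1 (V != X) on D(V)={2,4,5} D(X)={2,3,4,6}: no change
Constraint 2 (X != W) on D(X)={2,3,4,6} D(W)={2,4,5}: no change
Constraint 3 (X < V) on D(X)={2,3,4,6} D(V)={2,4,5}: X {2,3,4,6}->{2,3,4}; V {2,4,5}->{4,5}
So after constraint 3: D(V) = {4,5}

Answer: {4,5}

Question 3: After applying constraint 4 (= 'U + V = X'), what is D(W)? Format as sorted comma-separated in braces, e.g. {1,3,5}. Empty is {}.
Constraint 1 (V != X) on D(V)={2,4,5} D(X)={2,3,4,6}: no change
Constraint 2 (X != W) on D(X)={2,3,4,6} D(W)={2,4,5}: no change
Constraint 3 (X < V) on D(X)={2,3,4,6} D(V)={2,4,5}: X {2,3,4,6}->{2,3,4}; V {2,4,5}->{4,5}
Constraint 4 (U + V = X) on D(U)={2,3,4,5,6} D(V)={4,5} D(X)={2,3,4}: U {2,3,4,5,6}->{}; V {4,5}->{}; X {2,3,4}->{}
So after constraint 4: D(W) = {2,4,5}

Answer: {2,4,5}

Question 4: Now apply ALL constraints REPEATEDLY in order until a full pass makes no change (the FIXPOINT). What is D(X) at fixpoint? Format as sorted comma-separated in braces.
Answer: {}

Derivation:
pass 0 (initial): D(X)={2,3,4,6}
pass 1: U {2,3,4,5,6}->{}; V {2,4,5}->{}; X {2,3,4,6}->{}
pass 2: W {2,4,5}->{}
pass 3: no change
Fixpoint after 3 passes: D(X) = {}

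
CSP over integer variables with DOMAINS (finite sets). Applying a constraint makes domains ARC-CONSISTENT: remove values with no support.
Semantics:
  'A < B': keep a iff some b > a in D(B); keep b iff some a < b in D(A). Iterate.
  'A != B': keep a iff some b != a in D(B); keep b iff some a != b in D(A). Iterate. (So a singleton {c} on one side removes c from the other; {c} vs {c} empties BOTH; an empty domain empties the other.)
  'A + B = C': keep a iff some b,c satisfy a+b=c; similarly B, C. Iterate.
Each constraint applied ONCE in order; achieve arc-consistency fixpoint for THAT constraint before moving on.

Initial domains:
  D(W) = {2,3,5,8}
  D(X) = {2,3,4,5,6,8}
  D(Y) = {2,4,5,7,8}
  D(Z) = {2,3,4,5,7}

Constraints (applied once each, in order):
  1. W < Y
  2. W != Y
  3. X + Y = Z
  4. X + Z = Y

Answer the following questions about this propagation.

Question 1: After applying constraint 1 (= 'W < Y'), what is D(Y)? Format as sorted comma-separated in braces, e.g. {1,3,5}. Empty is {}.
Answer: {4,5,7,8}

Derivation:
Constraint 1 (W < Y) on D(W)={2,3,5,8} D(Y)={2,4,5,7,8}: W {2,3,5,8}->{2,3,5}; Y {2,4,5,7,8}->{4,5,7,8}
So after constraint 1: D(Y) = {4,5,7,8}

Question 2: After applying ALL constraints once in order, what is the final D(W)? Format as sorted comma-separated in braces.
Constraint 1 (W < Y) on D(W)={2,3,5,8} D(Y)={2,4,5,7,8}: W {2,3,5,8}->{2,3,5}; Y {2,4,5,7,8}->{4,5,7,8}
Constraint 2 (W != Y) on D(W)={2,3,5} D(Y)={4,5,7,8}: no change
Constraint 3 (X + Y = Z) on D(X)={2,3,4,5,6,8} D(Y)={4,5,7,8} D(Z)={2,3,4,5,7}: X {2,3,4,5,6,8}->{2,3}; Y {4,5,7,8}->{4,5}; Z {2,3,4,5,7}->{7}
Constraint 4 (X + Z = Y) on D(X)={2,3} D(Z)={7} D(Y)={4,5}: X {2,3}->{}; Z {7}->{}; Y {4,5}->{}
So after all 4 constraints: D(W) = {2,3,5}

Answer: {2,3,5}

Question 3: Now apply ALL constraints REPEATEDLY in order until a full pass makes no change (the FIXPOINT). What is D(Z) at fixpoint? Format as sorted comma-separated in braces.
pass 0 (initial): D(Z)={2,3,4,5,7}
pass 1: W {2,3,5,8}->{2,3,5}; X {2,3,4,5,6,8}->{}; Y {2,4,5,7,8}->{}; Z {2,3,4,5,7}->{}
pass 2: W {2,3,5}->{}
pass 3: no change
Fixpoint after 3 passes: D(Z) = {}

Answer: {}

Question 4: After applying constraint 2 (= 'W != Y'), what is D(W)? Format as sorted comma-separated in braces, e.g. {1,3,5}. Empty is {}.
Answer: {2,3,5}

Derivation:
Constraint 1 (W < Y) on D(W)={2,3,5,8} D(Y)={2,4,5,7,8}: W {2,3,5,8}->{2,3,5}; Y {2,4,5,7,8}->{4,5,7,8}
Constraint 2 (W != Y) on D(W)={2,3,5} D(Y)={4,5,7,8}: no change
So after constraint 2: D(W) = {2,3,5}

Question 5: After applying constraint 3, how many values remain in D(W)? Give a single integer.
Answer: 3

Derivation:
Constraint 1 (W < Y) on D(W)={2,3,5,8} D(Y)={2,4,5,7,8}: W {2,3,5,8}->{2,3,5}; Y {2,4,5,7,8}->{4,5,7,8}
Constraint 2 (W != Y) on D(W)={2,3,5} D(Y)={4,5,7,8}: no change
Constraint 3 (X + Y = Z) on D(X)={2,3,4,5,6,8} D(Y)={4,5,7,8} D(Z)={2,3,4,5,7}: X {2,3,4,5,6,8}->{2,3}; Y {4,5,7,8}->{4,5}; Z {2,3,4,5,7}->{7}
So after constraint 3: D(W)={2,3,5}, size = 3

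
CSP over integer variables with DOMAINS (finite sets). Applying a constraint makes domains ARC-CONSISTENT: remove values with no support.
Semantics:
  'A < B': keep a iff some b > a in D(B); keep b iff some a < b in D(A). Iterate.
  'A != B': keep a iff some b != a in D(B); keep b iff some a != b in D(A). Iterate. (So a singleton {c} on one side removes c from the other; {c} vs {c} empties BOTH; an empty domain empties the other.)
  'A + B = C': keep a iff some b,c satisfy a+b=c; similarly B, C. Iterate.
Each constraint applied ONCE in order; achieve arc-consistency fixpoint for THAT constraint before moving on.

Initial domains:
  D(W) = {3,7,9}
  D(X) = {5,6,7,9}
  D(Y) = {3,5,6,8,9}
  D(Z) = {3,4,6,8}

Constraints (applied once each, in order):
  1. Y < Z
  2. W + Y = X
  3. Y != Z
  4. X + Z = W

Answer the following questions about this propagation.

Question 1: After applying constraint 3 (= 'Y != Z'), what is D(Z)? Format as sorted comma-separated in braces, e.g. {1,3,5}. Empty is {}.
Constraint 1 (Y < Z) on D(Y)={3,5,6,8,9} D(Z)={3,4,6,8}: Y {3,5,6,8,9}->{3,5,6}; Z {3,4,6,8}->{4,6,8}
Constraint 2 (W + Y = X) on D(W)={3,7,9} D(Y)={3,5,6} D(X)={5,6,7,9}: W {3,7,9}->{3}; Y {3,5,6}->{3,6}; X {5,6,7,9}->{6,9}
Constraint 3 (Y != Z) on D(Y)={3,6} D(Z)={4,6,8}: no change
So after constraint 3: D(Z) = {4,6,8}

Answer: {4,6,8}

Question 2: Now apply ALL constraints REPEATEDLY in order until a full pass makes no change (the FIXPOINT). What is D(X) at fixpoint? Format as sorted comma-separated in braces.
Answer: {}

Derivation:
pass 0 (initial): D(X)={5,6,7,9}
pass 1: W {3,7,9}->{}; X {5,6,7,9}->{}; Y {3,5,6,8,9}->{3,6}; Z {3,4,6,8}->{}
pass 2: Y {3,6}->{}
pass 3: no change
Fixpoint after 3 passes: D(X) = {}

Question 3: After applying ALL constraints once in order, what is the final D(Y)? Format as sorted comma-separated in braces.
Constraint 1 (Y < Z) on D(Y)={3,5,6,8,9} D(Z)={3,4,6,8}: Y {3,5,6,8,9}->{3,5,6}; Z {3,4,6,8}->{4,6,8}
Constraint 2 (W + Y = X) on D(W)={3,7,9} D(Y)={3,5,6} D(X)={5,6,7,9}: W {3,7,9}->{3}; Y {3,5,6}->{3,6}; X {5,6,7,9}->{6,9}
Constraint 3 (Y != Z) on D(Y)={3,6} D(Z)={4,6,8}: no change
Constraint 4 (X + Z = W) on D(X)={6,9} D(Z)={4,6,8} D(W)={3}: X {6,9}->{}; Z {4,6,8}->{}; W {3}->{}
So after all 4 constraints: D(Y) = {3,6}

Answer: {3,6}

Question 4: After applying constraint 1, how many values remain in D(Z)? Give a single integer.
Constraint 1 (Y < Z) on D(Y)={3,5,6,8,9} D(Z)={3,4,6,8}: Y {3,5,6,8,9}->{3,5,6}; Z {3,4,6,8}->{4,6,8}
So after constraint 1: D(Z)={4,6,8}, size = 3

Answer: 3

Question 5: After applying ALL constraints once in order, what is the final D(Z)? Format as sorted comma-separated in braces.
Constraint 1 (Y < Z) on D(Y)={3,5,6,8,9} D(Z)={3,4,6,8}: Y {3,5,6,8,9}->{3,5,6}; Z {3,4,6,8}->{4,6,8}
Constraint 2 (W + Y = X) on D(W)={3,7,9} D(Y)={3,5,6} D(X)={5,6,7,9}: W {3,7,9}->{3}; Y {3,5,6}->{3,6}; X {5,6,7,9}->{6,9}
Constraint 3 (Y != Z) on D(Y)={3,6} D(Z)={4,6,8}: no change
Constraint 4 (X + Z = W) on D(X)={6,9} D(Z)={4,6,8} D(W)={3}: X {6,9}->{}; Z {4,6,8}->{}; W {3}->{}
So after all 4 constraints: D(Z) = {}

Answer: {}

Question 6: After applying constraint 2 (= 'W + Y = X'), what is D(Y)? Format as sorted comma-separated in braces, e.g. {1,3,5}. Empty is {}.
Answer: {3,6}

Derivation:
Constraint 1 (Y < Z) on D(Y)={3,5,6,8,9} D(Z)={3,4,6,8}: Y {3,5,6,8,9}->{3,5,6}; Z {3,4,6,8}->{4,6,8}
Constraint 2 (W + Y = X) on D(W)={3,7,9} D(Y)={3,5,6} D(X)={5,6,7,9}: W {3,7,9}->{3}; Y {3,5,6}->{3,6}; X {5,6,7,9}->{6,9}
So after constraint 2: D(Y) = {3,6}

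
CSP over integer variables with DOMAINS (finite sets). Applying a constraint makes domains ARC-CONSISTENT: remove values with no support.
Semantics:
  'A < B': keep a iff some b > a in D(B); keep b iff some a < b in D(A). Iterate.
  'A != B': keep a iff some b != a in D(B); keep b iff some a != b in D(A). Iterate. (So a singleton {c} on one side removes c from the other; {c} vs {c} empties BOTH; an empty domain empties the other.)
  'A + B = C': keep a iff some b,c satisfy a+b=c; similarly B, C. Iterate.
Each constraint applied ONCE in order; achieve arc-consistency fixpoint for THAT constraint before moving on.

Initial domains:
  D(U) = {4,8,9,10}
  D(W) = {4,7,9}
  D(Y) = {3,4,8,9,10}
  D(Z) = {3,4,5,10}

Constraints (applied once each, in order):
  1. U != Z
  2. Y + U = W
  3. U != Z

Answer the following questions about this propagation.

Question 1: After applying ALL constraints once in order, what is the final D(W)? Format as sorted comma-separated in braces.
Constraint 1 (U != Z) on D(U)={4,8,9,10} D(Z)={3,4,5,10}: no change
Constraint 2 (Y + U = W) on D(Y)={3,4,8,9,10} D(U)={4,8,9,10} D(W)={4,7,9}: Y {3,4,8,9,10}->{3}; U {4,8,9,10}->{4}; W {4,7,9}->{7}
Constraint 3 (U != Z) on D(U)={4} D(Z)={3,4,5,10}: Z {3,4,5,10}->{3,5,10}
So after all 3 constraints: D(W) = {7}

Answer: {7}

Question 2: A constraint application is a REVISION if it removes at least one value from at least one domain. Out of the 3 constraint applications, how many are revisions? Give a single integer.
Answer: 2

Derivation:
Constraint 1 (U != Z) on D(U)={4,8,9,10} D(Z)={3,4,5,10}: no change => not a revision
Constraint 2 (Y + U = W) on D(Y)={3,4,8,9,10} D(U)={4,8,9,10} D(W)={4,7,9}: Y {3,4,8,9,10}->{3}; U {4,8,9,10}->{4}; W {4,7,9}->{7} => REVISION
Constraint 3 (U != Z) on D(U)={4} D(Z)={3,4,5,10}: Z {3,4,5,10}->{3,5,10} => REVISION
Total revisions = 2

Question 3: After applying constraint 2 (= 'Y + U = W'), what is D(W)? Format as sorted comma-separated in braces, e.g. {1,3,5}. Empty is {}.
Answer: {7}

Derivation:
Constraint 1 (U != Z) on D(U)={4,8,9,10} D(Z)={3,4,5,10}: no change
Constraint 2 (Y + U = W) on D(Y)={3,4,8,9,10} D(U)={4,8,9,10} D(W)={4,7,9}: Y {3,4,8,9,10}->{3}; U {4,8,9,10}->{4}; W {4,7,9}->{7}
So after constraint 2: D(W) = {7}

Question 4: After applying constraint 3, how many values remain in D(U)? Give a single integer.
Constraint 1 (U != Z) on D(U)={4,8,9,10} D(Z)={3,4,5,10}: no change
Constraint 2 (Y + U = W) on D(Y)={3,4,8,9,10} D(U)={4,8,9,10} D(W)={4,7,9}: Y {3,4,8,9,10}->{3}; U {4,8,9,10}->{4}; W {4,7,9}->{7}
Constraint 3 (U != Z) on D(U)={4} D(Z)={3,4,5,10}: Z {3,4,5,10}->{3,5,10}
So after constraint 3: D(U)={4}, size = 1

Answer: 1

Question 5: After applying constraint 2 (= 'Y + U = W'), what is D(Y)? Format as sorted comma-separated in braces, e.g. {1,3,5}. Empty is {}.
Constraint 1 (U != Z) on D(U)={4,8,9,10} D(Z)={3,4,5,10}: no change
Constraint 2 (Y + U = W) on D(Y)={3,4,8,9,10} D(U)={4,8,9,10} D(W)={4,7,9}: Y {3,4,8,9,10}->{3}; U {4,8,9,10}->{4}; W {4,7,9}->{7}
So after constraint 2: D(Y) = {3}

Answer: {3}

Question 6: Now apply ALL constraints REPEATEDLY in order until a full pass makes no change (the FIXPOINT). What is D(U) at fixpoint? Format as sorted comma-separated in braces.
Answer: {4}

Derivation:
pass 0 (initial): D(U)={4,8,9,10}
pass 1: U {4,8,9,10}->{4}; W {4,7,9}->{7}; Y {3,4,8,9,10}->{3}; Z {3,4,5,10}->{3,5,10}
pass 2: no change
Fixpoint after 2 passes: D(U) = {4}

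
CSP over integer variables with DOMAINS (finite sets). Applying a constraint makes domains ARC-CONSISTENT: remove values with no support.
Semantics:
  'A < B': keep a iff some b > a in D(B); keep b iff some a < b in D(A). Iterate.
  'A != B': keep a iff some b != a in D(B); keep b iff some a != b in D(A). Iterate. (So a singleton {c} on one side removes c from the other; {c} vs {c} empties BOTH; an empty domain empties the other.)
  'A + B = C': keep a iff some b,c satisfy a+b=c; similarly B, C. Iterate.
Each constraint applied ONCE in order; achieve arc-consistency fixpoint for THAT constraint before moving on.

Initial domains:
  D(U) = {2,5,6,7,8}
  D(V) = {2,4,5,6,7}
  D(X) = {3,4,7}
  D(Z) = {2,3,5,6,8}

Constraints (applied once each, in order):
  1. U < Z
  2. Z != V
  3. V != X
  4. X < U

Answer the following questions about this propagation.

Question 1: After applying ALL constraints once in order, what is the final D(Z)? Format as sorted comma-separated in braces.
Answer: {3,5,6,8}

Derivation:
Constraint 1 (U < Z) on D(U)={2,5,6,7,8} D(Z)={2,3,5,6,8}: U {2,5,6,7,8}->{2,5,6,7}; Z {2,3,5,6,8}->{3,5,6,8}
Constraint 2 (Z != V) on D(Z)={3,5,6,8} D(V)={2,4,5,6,7}: no change
Constraint 3 (V != X) on D(V)={2,4,5,6,7} D(X)={3,4,7}: no change
Constraint 4 (X < U) on D(X)={3,4,7} D(U)={2,5,6,7}: X {3,4,7}->{3,4}; U {2,5,6,7}->{5,6,7}
So after all 4 constraints: D(Z) = {3,5,6,8}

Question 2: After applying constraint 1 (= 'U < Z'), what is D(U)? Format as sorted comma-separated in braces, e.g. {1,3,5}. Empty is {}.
Answer: {2,5,6,7}

Derivation:
Constraint 1 (U < Z) on D(U)={2,5,6,7,8} D(Z)={2,3,5,6,8}: U {2,5,6,7,8}->{2,5,6,7}; Z {2,3,5,6,8}->{3,5,6,8}
So after constraint 1: D(U) = {2,5,6,7}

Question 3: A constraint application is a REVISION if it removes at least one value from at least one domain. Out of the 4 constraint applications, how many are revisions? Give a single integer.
Answer: 2

Derivation:
Constraint 1 (U < Z) on D(U)={2,5,6,7,8} D(Z)={2,3,5,6,8}: U {2,5,6,7,8}->{2,5,6,7}; Z {2,3,5,6,8}->{3,5,6,8} => REVISION
Constraint 2 (Z != V) on D(Z)={3,5,6,8} D(V)={2,4,5,6,7}: no change => not a revision
Constraint 3 (V != X) on D(V)={2,4,5,6,7} D(X)={3,4,7}: no change => not a revision
Constraint 4 (X < U) on D(X)={3,4,7} D(U)={2,5,6,7}: X {3,4,7}->{3,4}; U {2,5,6,7}->{5,6,7} => REVISION
Total revisions = 2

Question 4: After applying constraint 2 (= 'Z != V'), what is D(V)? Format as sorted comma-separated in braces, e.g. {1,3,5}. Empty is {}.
Constraint 1 (U < Z) on D(U)={2,5,6,7,8} D(Z)={2,3,5,6,8}: U {2,5,6,7,8}->{2,5,6,7}; Z {2,3,5,6,8}->{3,5,6,8}
Constraint 2 (Z != V) on D(Z)={3,5,6,8} D(V)={2,4,5,6,7}: no change
So after constraint 2: D(V) = {2,4,5,6,7}

Answer: {2,4,5,6,7}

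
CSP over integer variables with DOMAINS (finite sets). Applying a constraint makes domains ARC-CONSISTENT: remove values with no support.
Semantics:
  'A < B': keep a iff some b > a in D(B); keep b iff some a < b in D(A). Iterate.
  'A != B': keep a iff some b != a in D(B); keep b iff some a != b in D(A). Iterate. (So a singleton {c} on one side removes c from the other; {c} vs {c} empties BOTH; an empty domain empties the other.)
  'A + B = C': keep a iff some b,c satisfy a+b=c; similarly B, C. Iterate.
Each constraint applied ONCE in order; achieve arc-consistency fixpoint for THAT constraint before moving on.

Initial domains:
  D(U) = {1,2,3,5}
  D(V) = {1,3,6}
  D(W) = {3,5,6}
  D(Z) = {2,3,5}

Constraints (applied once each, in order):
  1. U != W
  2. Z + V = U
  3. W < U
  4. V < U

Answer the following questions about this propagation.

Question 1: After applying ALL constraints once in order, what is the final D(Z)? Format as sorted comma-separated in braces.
Constraint 1 (U != W) on D(U)={1,2,3,5} D(W)={3,5,6}: no change
Constraint 2 (Z + V = U) on D(Z)={2,3,5} D(V)={1,3,6} D(U)={1,2,3,5}: Z {2,3,5}->{2}; V {1,3,6}->{1,3}; U {1,2,3,5}->{3,5}
Constraint 3 (W < U) on D(W)={3,5,6} D(U)={3,5}: W {3,5,6}->{3}; U {3,5}->{5}
Constraint 4 (V < U) on D(V)={1,3} D(U)={5}: no change
So after all 4 constraints: D(Z) = {2}

Answer: {2}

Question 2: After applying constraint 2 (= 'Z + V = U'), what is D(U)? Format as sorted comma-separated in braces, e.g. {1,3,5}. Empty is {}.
Answer: {3,5}

Derivation:
Constraint 1 (U != W) on D(U)={1,2,3,5} D(W)={3,5,6}: no change
Constraint 2 (Z + V = U) on D(Z)={2,3,5} D(V)={1,3,6} D(U)={1,2,3,5}: Z {2,3,5}->{2}; V {1,3,6}->{1,3}; U {1,2,3,5}->{3,5}
So after constraint 2: D(U) = {3,5}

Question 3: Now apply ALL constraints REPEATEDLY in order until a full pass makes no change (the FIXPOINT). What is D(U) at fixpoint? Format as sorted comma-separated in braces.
pass 0 (initial): D(U)={1,2,3,5}
pass 1: U {1,2,3,5}->{5}; V {1,3,6}->{1,3}; W {3,5,6}->{3}; Z {2,3,5}->{2}
pass 2: V {1,3}->{3}
pass 3: no change
Fixpoint after 3 passes: D(U) = {5}

Answer: {5}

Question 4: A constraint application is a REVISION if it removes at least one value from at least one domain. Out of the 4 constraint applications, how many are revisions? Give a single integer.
Answer: 2

Derivation:
Constraint 1 (U != W) on D(U)={1,2,3,5} D(W)={3,5,6}: no change => not a revision
Constraint 2 (Z + V = U) on D(Z)={2,3,5} D(V)={1,3,6} D(U)={1,2,3,5}: Z {2,3,5}->{2}; V {1,3,6}->{1,3}; U {1,2,3,5}->{3,5} => REVISION
Constraint 3 (W < U) on D(W)={3,5,6} D(U)={3,5}: W {3,5,6}->{3}; U {3,5}->{5} => REVISION
Constraint 4 (V < U) on D(V)={1,3} D(U)={5}: no change => not a revision
Total revisions = 2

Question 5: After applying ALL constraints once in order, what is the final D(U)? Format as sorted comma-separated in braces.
Constraint 1 (U != W) on D(U)={1,2,3,5} D(W)={3,5,6}: no change
Constraint 2 (Z + V = U) on D(Z)={2,3,5} D(V)={1,3,6} D(U)={1,2,3,5}: Z {2,3,5}->{2}; V {1,3,6}->{1,3}; U {1,2,3,5}->{3,5}
Constraint 3 (W < U) on D(W)={3,5,6} D(U)={3,5}: W {3,5,6}->{3}; U {3,5}->{5}
Constraint 4 (V < U) on D(V)={1,3} D(U)={5}: no change
So after all 4 constraints: D(U) = {5}

Answer: {5}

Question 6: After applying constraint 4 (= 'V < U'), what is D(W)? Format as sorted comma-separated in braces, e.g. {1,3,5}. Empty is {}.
Constraint 1 (U != W) on D(U)={1,2,3,5} D(W)={3,5,6}: no change
Constraint 2 (Z + V = U) on D(Z)={2,3,5} D(V)={1,3,6} D(U)={1,2,3,5}: Z {2,3,5}->{2}; V {1,3,6}->{1,3}; U {1,2,3,5}->{3,5}
Constraint 3 (W < U) on D(W)={3,5,6} D(U)={3,5}: W {3,5,6}->{3}; U {3,5}->{5}
Constraint 4 (V < U) on D(V)={1,3} D(U)={5}: no change
So after constraint 4: D(W) = {3}

Answer: {3}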